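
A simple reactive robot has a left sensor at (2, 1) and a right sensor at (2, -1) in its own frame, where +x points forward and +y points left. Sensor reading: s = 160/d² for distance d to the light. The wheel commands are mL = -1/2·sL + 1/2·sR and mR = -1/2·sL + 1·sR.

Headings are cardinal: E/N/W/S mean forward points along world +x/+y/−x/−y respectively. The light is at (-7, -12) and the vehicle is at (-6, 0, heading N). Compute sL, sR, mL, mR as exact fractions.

40/49 4/5 -2/245 96/245

left sensor world pos  = (-7, 2); dL² = 196
right sensor world pos = (-5, 2); dR² = 200
sL = 160/196 = 40/49
sR = 160/200 = 4/5
mL = -1/2·sL + 1/2·sR = -2/245
mR = -1/2·sL + 1·sR = 96/245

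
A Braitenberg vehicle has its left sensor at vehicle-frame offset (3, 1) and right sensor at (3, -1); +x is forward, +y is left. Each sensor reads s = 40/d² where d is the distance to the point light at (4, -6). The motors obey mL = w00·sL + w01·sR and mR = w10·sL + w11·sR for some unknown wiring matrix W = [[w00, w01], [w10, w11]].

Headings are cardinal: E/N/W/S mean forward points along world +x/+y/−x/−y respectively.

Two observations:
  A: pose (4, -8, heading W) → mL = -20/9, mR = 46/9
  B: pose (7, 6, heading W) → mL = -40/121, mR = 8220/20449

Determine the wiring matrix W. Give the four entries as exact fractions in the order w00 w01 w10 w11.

-1 0 1/2 1

obs A: pose=(4,-8,W) → sL=20/9, sR=4, mL=-20/9, mR=46/9
obs B: pose=(7,6,W) → sL=40/121, sR=40/169, mL=-40/121, mR=8220/20449
sensor matrix S = [[20/9, 4], [40/121, 40/169]]; det S = -146560/184041
solve [mL_A; mL_B] = S·[w00; w01] and [mR_A; mR_B] = S·[w10; w11]:
  w00 = -1, w01 = 0, w10 = 1/2, w11 = 1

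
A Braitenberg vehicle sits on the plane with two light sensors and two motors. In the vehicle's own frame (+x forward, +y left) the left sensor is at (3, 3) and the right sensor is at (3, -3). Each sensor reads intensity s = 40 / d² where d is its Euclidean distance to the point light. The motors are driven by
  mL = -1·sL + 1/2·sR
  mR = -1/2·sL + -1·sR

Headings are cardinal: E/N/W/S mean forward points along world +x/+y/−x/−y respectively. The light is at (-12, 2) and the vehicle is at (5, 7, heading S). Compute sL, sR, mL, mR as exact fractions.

10/101 1/5 1/1010 -126/505

left sensor world pos  = (8, 4); dL² = 404
right sensor world pos = (2, 4); dR² = 200
sL = 40/404 = 10/101
sR = 40/200 = 1/5
mL = -1·sL + 1/2·sR = 1/1010
mR = -1/2·sL + -1·sR = -126/505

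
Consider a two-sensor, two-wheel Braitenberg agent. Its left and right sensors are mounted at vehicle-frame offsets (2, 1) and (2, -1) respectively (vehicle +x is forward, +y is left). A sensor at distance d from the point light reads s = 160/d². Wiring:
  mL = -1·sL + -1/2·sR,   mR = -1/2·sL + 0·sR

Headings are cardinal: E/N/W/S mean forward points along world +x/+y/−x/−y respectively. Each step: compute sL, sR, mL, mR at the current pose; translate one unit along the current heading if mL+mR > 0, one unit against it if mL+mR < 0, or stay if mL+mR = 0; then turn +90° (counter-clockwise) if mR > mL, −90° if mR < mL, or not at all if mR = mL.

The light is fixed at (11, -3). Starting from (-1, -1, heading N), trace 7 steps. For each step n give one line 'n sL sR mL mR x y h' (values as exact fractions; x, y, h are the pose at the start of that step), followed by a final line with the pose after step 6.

0 32/37 160/137 -7344/5069 -16/37 -1 -1 N
1 40/49 4/5 -298/245 -20/49 -1 -2 W
2 160/101 32/29 -6256/2929 -80/101 0 -2 S
3 16/9 80/41 -1016/369 -8/9 0 -1 E
4 32/37 160/137 -7344/5069 -16/37 -1 -1 N
5 40/49 4/5 -298/245 -20/49 -1 -2 W
6 160/101 32/29 -6256/2929 -80/101 0 -2 S
final 0 -1 E

n=0: pose=(-1,-1,N); sL=32/37, sR=160/137; mL=-7344/5069, mR=-16/37; mL+mR=-9536/5069 → advance -1; mR−mL=5152/5069 → turn +1·90°
n=1: pose=(-1,-2,W); sL=40/49, sR=4/5; mL=-298/245, mR=-20/49; mL+mR=-398/245 → advance -1; mR−mL=198/245 → turn +1·90°
n=2: pose=(0,-2,S); sL=160/101, sR=32/29; mL=-6256/2929, mR=-80/101; mL+mR=-8576/2929 → advance -1; mR−mL=3936/2929 → turn +1·90°
n=3: pose=(0,-1,E); sL=16/9, sR=80/41; mL=-1016/369, mR=-8/9; mL+mR=-448/123 → advance -1; mR−mL=688/369 → turn +1·90°
n=4: pose=(-1,-1,N); sL=32/37, sR=160/137; mL=-7344/5069, mR=-16/37; mL+mR=-9536/5069 → advance -1; mR−mL=5152/5069 → turn +1·90°
n=5: pose=(-1,-2,W); sL=40/49, sR=4/5; mL=-298/245, mR=-20/49; mL+mR=-398/245 → advance -1; mR−mL=198/245 → turn +1·90°
n=6: pose=(0,-2,S); sL=160/101, sR=32/29; mL=-6256/2929, mR=-80/101; mL+mR=-8576/2929 → advance -1; mR−mL=3936/2929 → turn +1·90°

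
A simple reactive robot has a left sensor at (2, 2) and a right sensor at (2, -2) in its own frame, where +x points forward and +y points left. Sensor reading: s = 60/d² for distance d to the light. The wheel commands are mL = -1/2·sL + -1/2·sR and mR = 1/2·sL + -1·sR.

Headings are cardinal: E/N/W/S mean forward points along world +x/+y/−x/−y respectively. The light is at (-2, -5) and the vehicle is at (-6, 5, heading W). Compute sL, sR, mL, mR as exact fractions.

3/5 1/3 -7/15 -1/30

left sensor world pos  = (-8, 3); dL² = 100
right sensor world pos = (-8, 7); dR² = 180
sL = 60/100 = 3/5
sR = 60/180 = 1/3
mL = -1/2·sL + -1/2·sR = -7/15
mR = 1/2·sL + -1·sR = -1/30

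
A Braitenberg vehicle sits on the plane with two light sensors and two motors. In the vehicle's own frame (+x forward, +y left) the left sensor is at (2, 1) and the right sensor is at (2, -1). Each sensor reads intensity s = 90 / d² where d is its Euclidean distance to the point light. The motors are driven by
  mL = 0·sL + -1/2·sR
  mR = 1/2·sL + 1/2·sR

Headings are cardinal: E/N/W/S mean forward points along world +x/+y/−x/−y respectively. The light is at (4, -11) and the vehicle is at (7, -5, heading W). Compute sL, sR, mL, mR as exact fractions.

left sensor world pos  = (5, -6); dL² = 26
right sensor world pos = (5, -4); dR² = 50
sL = 90/26 = 45/13
sR = 90/50 = 9/5
mL = 0·sL + -1/2·sR = -9/10
mR = 1/2·sL + 1/2·sR = 171/65

45/13 9/5 -9/10 171/65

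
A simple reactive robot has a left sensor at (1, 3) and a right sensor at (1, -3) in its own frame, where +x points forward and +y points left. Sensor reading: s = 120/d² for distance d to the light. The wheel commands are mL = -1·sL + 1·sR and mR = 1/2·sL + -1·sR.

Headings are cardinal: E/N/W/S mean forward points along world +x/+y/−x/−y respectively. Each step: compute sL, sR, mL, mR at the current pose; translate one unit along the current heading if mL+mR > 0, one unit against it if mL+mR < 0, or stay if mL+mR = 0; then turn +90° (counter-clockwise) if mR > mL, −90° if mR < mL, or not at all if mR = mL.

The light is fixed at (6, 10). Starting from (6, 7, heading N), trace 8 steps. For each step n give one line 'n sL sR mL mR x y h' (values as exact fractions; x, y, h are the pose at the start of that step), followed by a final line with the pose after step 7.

0 120/13 120/13 0 -60/13 6 7 N
1 60 12/5 -288/5 138/5 6 6 E
2 24/5 120/13 288/65 -444/65 5 6 N
3 30 15/8 -225/8 105/8 5 5 E
4 120/41 120/17 2880/697 -3900/697 4 5 N
5 12 60/41 -432/41 186/41 4 4 E
6 120/61 24/5 864/305 -1164/305 3 4 N
7 6 15/13 -63/13 24/13 3 3 E
final 2 3 N

n=0: pose=(6,7,N); sL=120/13, sR=120/13; mL=0, mR=-60/13; mL+mR=-60/13 → advance -1; mR−mL=-60/13 → turn -1·90°
n=1: pose=(6,6,E); sL=60, sR=12/5; mL=-288/5, mR=138/5; mL+mR=-30 → advance -1; mR−mL=426/5 → turn +1·90°
n=2: pose=(5,6,N); sL=24/5, sR=120/13; mL=288/65, mR=-444/65; mL+mR=-12/5 → advance -1; mR−mL=-732/65 → turn -1·90°
n=3: pose=(5,5,E); sL=30, sR=15/8; mL=-225/8, mR=105/8; mL+mR=-15 → advance -1; mR−mL=165/4 → turn +1·90°
n=4: pose=(4,5,N); sL=120/41, sR=120/17; mL=2880/697, mR=-3900/697; mL+mR=-60/41 → advance -1; mR−mL=-6780/697 → turn -1·90°
n=5: pose=(4,4,E); sL=12, sR=60/41; mL=-432/41, mR=186/41; mL+mR=-6 → advance -1; mR−mL=618/41 → turn +1·90°
n=6: pose=(3,4,N); sL=120/61, sR=24/5; mL=864/305, mR=-1164/305; mL+mR=-60/61 → advance -1; mR−mL=-2028/305 → turn -1·90°
n=7: pose=(3,3,E); sL=6, sR=15/13; mL=-63/13, mR=24/13; mL+mR=-3 → advance -1; mR−mL=87/13 → turn +1·90°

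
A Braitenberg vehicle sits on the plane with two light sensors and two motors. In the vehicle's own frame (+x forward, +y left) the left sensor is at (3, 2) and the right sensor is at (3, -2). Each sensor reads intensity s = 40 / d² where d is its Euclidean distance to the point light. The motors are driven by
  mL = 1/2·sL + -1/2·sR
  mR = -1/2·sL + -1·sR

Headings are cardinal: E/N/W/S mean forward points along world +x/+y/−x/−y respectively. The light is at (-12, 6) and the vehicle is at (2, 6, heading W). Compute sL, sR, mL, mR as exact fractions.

8/25 8/25 0 -12/25

left sensor world pos  = (-1, 4); dL² = 125
right sensor world pos = (-1, 8); dR² = 125
sL = 40/125 = 8/25
sR = 40/125 = 8/25
mL = 1/2·sL + -1/2·sR = 0
mR = -1/2·sL + -1·sR = -12/25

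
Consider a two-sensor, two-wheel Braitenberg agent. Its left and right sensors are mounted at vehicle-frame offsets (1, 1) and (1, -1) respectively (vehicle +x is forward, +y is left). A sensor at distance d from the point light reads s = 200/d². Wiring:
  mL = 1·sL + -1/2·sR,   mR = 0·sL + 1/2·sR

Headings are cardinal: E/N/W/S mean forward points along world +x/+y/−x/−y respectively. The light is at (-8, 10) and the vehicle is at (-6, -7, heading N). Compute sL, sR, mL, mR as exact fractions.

left sensor world pos  = (-7, -6); dL² = 257
right sensor world pos = (-5, -6); dR² = 265
sL = 200/257 = 200/257
sR = 200/265 = 40/53
mL = 1·sL + -1/2·sR = 5460/13621
mR = 0·sL + 1/2·sR = 20/53

200/257 40/53 5460/13621 20/53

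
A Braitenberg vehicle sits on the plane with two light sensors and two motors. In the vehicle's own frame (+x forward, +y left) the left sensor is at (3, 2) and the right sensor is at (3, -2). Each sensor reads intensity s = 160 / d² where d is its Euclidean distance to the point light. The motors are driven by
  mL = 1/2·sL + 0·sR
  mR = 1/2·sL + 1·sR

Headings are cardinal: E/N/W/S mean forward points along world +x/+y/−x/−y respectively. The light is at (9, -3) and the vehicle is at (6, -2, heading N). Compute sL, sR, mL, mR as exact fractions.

160/41 160/17 80/41 7920/697

left sensor world pos  = (4, 1); dL² = 41
right sensor world pos = (8, 1); dR² = 17
sL = 160/41 = 160/41
sR = 160/17 = 160/17
mL = 1/2·sL + 0·sR = 80/41
mR = 1/2·sL + 1·sR = 7920/697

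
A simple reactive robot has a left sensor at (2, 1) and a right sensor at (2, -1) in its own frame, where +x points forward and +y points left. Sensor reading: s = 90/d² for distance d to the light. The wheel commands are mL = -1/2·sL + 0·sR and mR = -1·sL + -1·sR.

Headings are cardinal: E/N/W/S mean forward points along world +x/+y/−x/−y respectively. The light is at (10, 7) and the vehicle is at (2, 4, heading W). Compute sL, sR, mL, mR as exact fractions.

left sensor world pos  = (0, 3); dL² = 116
right sensor world pos = (0, 5); dR² = 104
sL = 90/116 = 45/58
sR = 90/104 = 45/52
mL = -1/2·sL + 0·sR = -45/116
mR = -1·sL + -1·sR = -2475/1508

45/58 45/52 -45/116 -2475/1508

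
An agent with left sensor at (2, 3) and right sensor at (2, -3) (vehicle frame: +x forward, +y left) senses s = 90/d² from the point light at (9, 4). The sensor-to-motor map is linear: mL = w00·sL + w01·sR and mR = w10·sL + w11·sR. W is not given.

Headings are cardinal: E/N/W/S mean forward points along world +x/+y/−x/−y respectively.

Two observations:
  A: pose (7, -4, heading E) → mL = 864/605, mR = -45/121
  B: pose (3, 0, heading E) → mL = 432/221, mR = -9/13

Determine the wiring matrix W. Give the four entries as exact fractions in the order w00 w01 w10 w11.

1/2 -1/2 0 -1/2

obs A: pose=(7,-4,E) → sL=18/5, sR=90/121, mL=864/605, mR=-45/121
obs B: pose=(3,0,E) → sL=90/17, sR=18/13, mL=432/221, mR=-9/13
sensor matrix S = [[18/5, 90/121], [90/17, 18/13]]; det S = 139968/133705
solve [mL_A; mL_B] = S·[w00; w01] and [mR_A; mR_B] = S·[w10; w11]:
  w00 = 1/2, w01 = -1/2, w10 = 0, w11 = -1/2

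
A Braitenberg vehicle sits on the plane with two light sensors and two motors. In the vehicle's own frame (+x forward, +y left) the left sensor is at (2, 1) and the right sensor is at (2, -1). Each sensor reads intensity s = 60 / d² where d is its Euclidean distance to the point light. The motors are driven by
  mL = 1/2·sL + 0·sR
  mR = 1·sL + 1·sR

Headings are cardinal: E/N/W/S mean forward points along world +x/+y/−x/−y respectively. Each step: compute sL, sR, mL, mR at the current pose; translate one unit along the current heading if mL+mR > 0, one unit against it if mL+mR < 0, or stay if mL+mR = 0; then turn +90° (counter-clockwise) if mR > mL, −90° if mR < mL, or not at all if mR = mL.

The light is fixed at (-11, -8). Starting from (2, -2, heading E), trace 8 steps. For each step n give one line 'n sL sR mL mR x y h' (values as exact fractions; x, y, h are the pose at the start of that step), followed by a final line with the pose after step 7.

0 30/137 6/25 15/137 1572/3425 2 -2 E
1 60/233 60/289 30/233 31320/67337 3 -2 N
2 1/3 15/52 1/6 97/156 3 -1 W
3 60/221 60/169 30/221 1800/2873 2 -1 S
4 30/137 6/25 15/137 1572/3425 2 -2 E
5 60/233 60/289 30/233 31320/67337 3 -2 N
6 1/3 15/52 1/6 97/156 3 -1 W
7 60/221 60/169 30/221 1800/2873 2 -1 S
final 2 -2 E

n=0: pose=(2,-2,E); sL=30/137, sR=6/25; mL=15/137, mR=1572/3425; mL+mR=1947/3425 → advance +1; mR−mL=1197/3425 → turn +1·90°
n=1: pose=(3,-2,N); sL=60/233, sR=60/289; mL=30/233, mR=31320/67337; mL+mR=39990/67337 → advance +1; mR−mL=22650/67337 → turn +1·90°
n=2: pose=(3,-1,W); sL=1/3, sR=15/52; mL=1/6, mR=97/156; mL+mR=41/52 → advance +1; mR−mL=71/156 → turn +1·90°
n=3: pose=(2,-1,S); sL=60/221, sR=60/169; mL=30/221, mR=1800/2873; mL+mR=2190/2873 → advance +1; mR−mL=1410/2873 → turn +1·90°
n=4: pose=(2,-2,E); sL=30/137, sR=6/25; mL=15/137, mR=1572/3425; mL+mR=1947/3425 → advance +1; mR−mL=1197/3425 → turn +1·90°
n=5: pose=(3,-2,N); sL=60/233, sR=60/289; mL=30/233, mR=31320/67337; mL+mR=39990/67337 → advance +1; mR−mL=22650/67337 → turn +1·90°
n=6: pose=(3,-1,W); sL=1/3, sR=15/52; mL=1/6, mR=97/156; mL+mR=41/52 → advance +1; mR−mL=71/156 → turn +1·90°
n=7: pose=(2,-1,S); sL=60/221, sR=60/169; mL=30/221, mR=1800/2873; mL+mR=2190/2873 → advance +1; mR−mL=1410/2873 → turn +1·90°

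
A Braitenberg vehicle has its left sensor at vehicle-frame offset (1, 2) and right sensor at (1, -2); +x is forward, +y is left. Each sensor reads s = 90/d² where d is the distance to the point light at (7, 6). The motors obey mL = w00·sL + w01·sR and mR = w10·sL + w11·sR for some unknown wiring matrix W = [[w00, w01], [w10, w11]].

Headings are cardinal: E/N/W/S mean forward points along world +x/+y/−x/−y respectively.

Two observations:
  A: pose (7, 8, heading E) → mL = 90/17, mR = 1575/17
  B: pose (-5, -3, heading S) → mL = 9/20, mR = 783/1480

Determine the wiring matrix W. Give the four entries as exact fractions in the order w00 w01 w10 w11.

1 0 1/2 1

obs A: pose=(7,8,E) → sL=90/17, sR=90, mL=90/17, mR=1575/17
obs B: pose=(-5,-3,S) → sL=9/20, sR=45/148, mL=9/20, mR=783/1480
sensor matrix S = [[90/17, 90], [9/20, 45/148]]; det S = -24462/629
solve [mL_A; mL_B] = S·[w00; w01] and [mR_A; mR_B] = S·[w10; w11]:
  w00 = 1, w01 = 0, w10 = 1/2, w11 = 1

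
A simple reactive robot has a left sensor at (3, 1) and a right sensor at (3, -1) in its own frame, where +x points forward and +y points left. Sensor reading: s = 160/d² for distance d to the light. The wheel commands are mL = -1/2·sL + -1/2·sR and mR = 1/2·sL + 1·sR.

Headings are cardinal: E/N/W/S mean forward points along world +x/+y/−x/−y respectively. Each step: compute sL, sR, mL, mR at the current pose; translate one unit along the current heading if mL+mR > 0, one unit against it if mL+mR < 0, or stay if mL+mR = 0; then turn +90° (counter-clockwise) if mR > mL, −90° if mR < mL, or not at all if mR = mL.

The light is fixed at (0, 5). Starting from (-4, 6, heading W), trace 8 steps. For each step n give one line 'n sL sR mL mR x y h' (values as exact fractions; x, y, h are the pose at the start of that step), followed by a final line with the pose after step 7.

0 160/49 160/53 -8160/2597 12080/2597 -4 6 W
1 8 4 -6 8 -5 6 S
2 32 32 -32 48 -5 5 E
3 80/17 80/9 -1040/153 1720/153 -4 5 N
4 160/49 160/53 -8160/2597 12080/2597 -4 6 W
5 8 4 -6 8 -5 6 S
6 32 32 -32 48 -5 5 E
7 80/17 80/9 -1040/153 1720/153 -4 5 N
final -4 6 W

n=0: pose=(-4,6,W); sL=160/49, sR=160/53; mL=-8160/2597, mR=12080/2597; mL+mR=80/53 → advance +1; mR−mL=20240/2597 → turn +1·90°
n=1: pose=(-5,6,S); sL=8, sR=4; mL=-6, mR=8; mL+mR=2 → advance +1; mR−mL=14 → turn +1·90°
n=2: pose=(-5,5,E); sL=32, sR=32; mL=-32, mR=48; mL+mR=16 → advance +1; mR−mL=80 → turn +1·90°
n=3: pose=(-4,5,N); sL=80/17, sR=80/9; mL=-1040/153, mR=1720/153; mL+mR=40/9 → advance +1; mR−mL=920/51 → turn +1·90°
n=4: pose=(-4,6,W); sL=160/49, sR=160/53; mL=-8160/2597, mR=12080/2597; mL+mR=80/53 → advance +1; mR−mL=20240/2597 → turn +1·90°
n=5: pose=(-5,6,S); sL=8, sR=4; mL=-6, mR=8; mL+mR=2 → advance +1; mR−mL=14 → turn +1·90°
n=6: pose=(-5,5,E); sL=32, sR=32; mL=-32, mR=48; mL+mR=16 → advance +1; mR−mL=80 → turn +1·90°
n=7: pose=(-4,5,N); sL=80/17, sR=80/9; mL=-1040/153, mR=1720/153; mL+mR=40/9 → advance +1; mR−mL=920/51 → turn +1·90°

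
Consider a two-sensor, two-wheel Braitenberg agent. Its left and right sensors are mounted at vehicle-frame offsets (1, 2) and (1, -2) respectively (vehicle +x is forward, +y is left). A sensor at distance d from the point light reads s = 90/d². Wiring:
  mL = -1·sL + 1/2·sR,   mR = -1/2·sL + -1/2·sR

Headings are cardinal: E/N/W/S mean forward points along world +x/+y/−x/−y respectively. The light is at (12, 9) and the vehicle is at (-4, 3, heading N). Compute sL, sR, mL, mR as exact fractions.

90/349 90/221 -4185/77129 -25650/77129

left sensor world pos  = (-6, 4); dL² = 349
right sensor world pos = (-2, 4); dR² = 221
sL = 90/349 = 90/349
sR = 90/221 = 90/221
mL = -1·sL + 1/2·sR = -4185/77129
mR = -1/2·sL + -1/2·sR = -25650/77129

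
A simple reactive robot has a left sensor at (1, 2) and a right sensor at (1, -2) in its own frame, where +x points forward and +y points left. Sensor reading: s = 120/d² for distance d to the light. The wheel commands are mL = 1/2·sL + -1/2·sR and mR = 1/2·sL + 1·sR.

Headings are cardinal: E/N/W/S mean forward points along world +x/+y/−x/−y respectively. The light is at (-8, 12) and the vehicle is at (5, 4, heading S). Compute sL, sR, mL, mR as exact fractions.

20/51 60/101 -520/5151 4070/5151

left sensor world pos  = (7, 3); dL² = 306
right sensor world pos = (3, 3); dR² = 202
sL = 120/306 = 20/51
sR = 120/202 = 60/101
mL = 1/2·sL + -1/2·sR = -520/5151
mR = 1/2·sL + 1·sR = 4070/5151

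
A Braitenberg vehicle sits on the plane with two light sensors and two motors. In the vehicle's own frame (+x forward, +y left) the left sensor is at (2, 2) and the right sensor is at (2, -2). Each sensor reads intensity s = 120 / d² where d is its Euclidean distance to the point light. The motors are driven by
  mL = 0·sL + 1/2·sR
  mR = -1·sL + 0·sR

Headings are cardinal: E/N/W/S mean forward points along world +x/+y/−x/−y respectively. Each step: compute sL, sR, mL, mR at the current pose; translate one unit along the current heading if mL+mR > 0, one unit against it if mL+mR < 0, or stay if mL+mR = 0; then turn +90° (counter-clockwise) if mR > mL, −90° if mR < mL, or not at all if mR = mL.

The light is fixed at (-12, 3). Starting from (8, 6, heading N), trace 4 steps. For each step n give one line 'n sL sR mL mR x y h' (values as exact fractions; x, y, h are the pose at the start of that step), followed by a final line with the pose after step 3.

n=0: pose=(8,6,N); sL=120/349, sR=120/509; mL=60/509, mR=-120/349; mL+mR=-40140/177641 → advance -1; mR−mL=-82020/177641 → turn -1·90°
n=1: pose=(8,5,E); sL=6/25, sR=30/121; mL=15/121, mR=-6/25; mL+mR=-351/3025 → advance -1; mR−mL=-1101/3025 → turn -1·90°
n=2: pose=(7,5,S); sL=40/147, sR=120/289; mL=60/289, mR=-40/147; mL+mR=-2740/42483 → advance -1; mR−mL=-20380/42483 → turn -1·90°
n=3: pose=(7,6,W); sL=12/29, sR=60/157; mL=30/157, mR=-12/29; mL+mR=-1014/4553 → advance -1; mR−mL=-2754/4553 → turn -1·90°

0 120/349 120/509 60/509 -120/349 8 6 N
1 6/25 30/121 15/121 -6/25 8 5 E
2 40/147 120/289 60/289 -40/147 7 5 S
3 12/29 60/157 30/157 -12/29 7 6 W
final 8 6 N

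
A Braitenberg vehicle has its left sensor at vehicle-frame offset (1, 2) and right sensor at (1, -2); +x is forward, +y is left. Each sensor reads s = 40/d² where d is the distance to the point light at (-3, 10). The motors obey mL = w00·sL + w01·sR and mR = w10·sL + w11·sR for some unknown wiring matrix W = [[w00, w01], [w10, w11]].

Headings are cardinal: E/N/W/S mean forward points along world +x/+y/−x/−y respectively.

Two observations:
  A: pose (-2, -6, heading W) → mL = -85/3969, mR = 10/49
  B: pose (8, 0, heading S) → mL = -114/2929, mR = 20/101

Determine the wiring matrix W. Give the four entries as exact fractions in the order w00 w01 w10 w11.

obs A: pose=(-2,-6,W) → sL=10/81, sR=10/49, mL=-85/3969, mR=10/49
obs B: pose=(8,0,S) → sL=4/29, sR=20/101, mL=-114/2929, mR=20/101
sensor matrix S = [[10/81, 10/49], [4/29, 20/101]]; det S = -43040/11625201
solve [mL_A; mL_B] = S·[w00; w01] and [mR_A; mR_B] = S·[w10; w11]:
  w00 = -1, w01 = 1/2, w10 = 0, w11 = 1

-1 1/2 0 1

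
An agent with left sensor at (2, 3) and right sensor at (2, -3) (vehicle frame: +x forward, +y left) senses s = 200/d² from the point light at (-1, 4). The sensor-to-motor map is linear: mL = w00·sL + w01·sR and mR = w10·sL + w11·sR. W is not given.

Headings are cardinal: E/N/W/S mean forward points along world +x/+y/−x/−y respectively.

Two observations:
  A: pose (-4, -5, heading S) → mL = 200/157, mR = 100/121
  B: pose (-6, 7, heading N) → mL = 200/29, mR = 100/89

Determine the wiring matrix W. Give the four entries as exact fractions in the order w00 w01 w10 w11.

0 1 1/2 0

obs A: pose=(-4,-5,S) → sL=200/121, sR=200/157, mL=200/157, mR=100/121
obs B: pose=(-6,7,N) → sL=200/89, sR=200/29, mL=200/29, mR=100/89
sensor matrix S = [[200/121, 200/157], [200/89, 200/29]]; det S = 418560000/49031257
solve [mL_A; mL_B] = S·[w00; w01] and [mR_A; mR_B] = S·[w10; w11]:
  w00 = 0, w01 = 1, w10 = 1/2, w11 = 0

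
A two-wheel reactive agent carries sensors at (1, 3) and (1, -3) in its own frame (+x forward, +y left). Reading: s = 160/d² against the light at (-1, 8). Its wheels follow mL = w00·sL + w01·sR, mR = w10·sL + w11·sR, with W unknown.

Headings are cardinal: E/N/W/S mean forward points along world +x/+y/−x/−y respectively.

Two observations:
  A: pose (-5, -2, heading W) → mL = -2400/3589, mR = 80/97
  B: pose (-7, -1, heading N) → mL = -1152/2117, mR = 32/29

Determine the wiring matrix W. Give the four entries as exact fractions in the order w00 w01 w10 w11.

1/2 -1/2 1 0

obs A: pose=(-5,-2,W) → sL=80/97, sR=80/37, mL=-2400/3589, mR=80/97
obs B: pose=(-7,-1,N) → sL=32/29, sR=160/73, mL=-1152/2117, mR=32/29
sensor matrix S = [[80/97, 80/37], [32/29, 160/73]]; det S = -4392960/7597913
solve [mL_A; mL_B] = S·[w00; w01] and [mR_A; mR_B] = S·[w10; w11]:
  w00 = 1/2, w01 = -1/2, w10 = 1, w11 = 0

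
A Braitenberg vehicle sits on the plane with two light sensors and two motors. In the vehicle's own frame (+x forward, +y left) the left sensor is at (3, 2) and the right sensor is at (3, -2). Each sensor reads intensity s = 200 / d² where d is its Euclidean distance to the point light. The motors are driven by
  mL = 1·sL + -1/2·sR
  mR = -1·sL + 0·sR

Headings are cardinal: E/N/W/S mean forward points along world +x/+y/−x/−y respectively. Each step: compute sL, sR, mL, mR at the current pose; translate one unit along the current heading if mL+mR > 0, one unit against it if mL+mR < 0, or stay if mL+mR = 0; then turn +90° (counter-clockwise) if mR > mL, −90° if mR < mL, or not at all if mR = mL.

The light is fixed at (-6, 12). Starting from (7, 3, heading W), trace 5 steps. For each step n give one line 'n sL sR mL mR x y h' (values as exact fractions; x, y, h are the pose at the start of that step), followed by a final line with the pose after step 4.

0 200/221 200/149 7700/32929 -200/221 7 3 W
1 10/9 50/73 505/657 -10/9 8 3 N
2 200/353 200/433 51300/152849 -200/353 8 2 E
3 100/197 20/29 930/5713 -100/197 7 2 S
4 200/221 200/149 7700/32929 -200/221 7 3 W
final 8 3 N

n=0: pose=(7,3,W); sL=200/221, sR=200/149; mL=7700/32929, mR=-200/221; mL+mR=-100/149 → advance -1; mR−mL=-37500/32929 → turn -1·90°
n=1: pose=(8,3,N); sL=10/9, sR=50/73; mL=505/657, mR=-10/9; mL+mR=-25/73 → advance -1; mR−mL=-1235/657 → turn -1·90°
n=2: pose=(8,2,E); sL=200/353, sR=200/433; mL=51300/152849, mR=-200/353; mL+mR=-100/433 → advance -1; mR−mL=-137900/152849 → turn -1·90°
n=3: pose=(7,2,S); sL=100/197, sR=20/29; mL=930/5713, mR=-100/197; mL+mR=-10/29 → advance -1; mR−mL=-3830/5713 → turn -1·90°
n=4: pose=(7,3,W); sL=200/221, sR=200/149; mL=7700/32929, mR=-200/221; mL+mR=-100/149 → advance -1; mR−mL=-37500/32929 → turn -1·90°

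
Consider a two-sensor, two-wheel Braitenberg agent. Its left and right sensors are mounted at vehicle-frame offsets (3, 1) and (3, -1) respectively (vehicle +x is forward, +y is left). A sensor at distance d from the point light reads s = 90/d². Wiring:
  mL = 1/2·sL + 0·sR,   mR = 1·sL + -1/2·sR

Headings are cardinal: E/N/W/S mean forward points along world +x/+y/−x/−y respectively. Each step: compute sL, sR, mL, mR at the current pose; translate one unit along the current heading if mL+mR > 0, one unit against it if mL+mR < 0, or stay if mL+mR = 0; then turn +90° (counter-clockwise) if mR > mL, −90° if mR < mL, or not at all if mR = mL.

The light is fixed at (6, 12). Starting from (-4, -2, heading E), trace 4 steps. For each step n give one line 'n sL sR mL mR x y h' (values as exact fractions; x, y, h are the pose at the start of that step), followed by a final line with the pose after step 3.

0 45/109 45/137 45/218 7425/29866 -4 -2 E
1 90/221 18/37 45/221 1341/8177 -3 -2 N
2 1/2 45/116 1/4 71/232 -3 -1 E
3 90/181 90/149 45/181 5265/26969 -2 -1 N
final -2 0 E

n=0: pose=(-4,-2,E); sL=45/109, sR=45/137; mL=45/218, mR=7425/29866; mL+mR=6795/14933 → advance +1; mR−mL=630/14933 → turn +1·90°
n=1: pose=(-3,-2,N); sL=90/221, sR=18/37; mL=45/221, mR=1341/8177; mL+mR=3006/8177 → advance +1; mR−mL=-324/8177 → turn -1·90°
n=2: pose=(-3,-1,E); sL=1/2, sR=45/116; mL=1/4, mR=71/232; mL+mR=129/232 → advance +1; mR−mL=13/232 → turn +1·90°
n=3: pose=(-2,-1,N); sL=90/181, sR=90/149; mL=45/181, mR=5265/26969; mL+mR=11970/26969 → advance +1; mR−mL=-1440/26969 → turn -1·90°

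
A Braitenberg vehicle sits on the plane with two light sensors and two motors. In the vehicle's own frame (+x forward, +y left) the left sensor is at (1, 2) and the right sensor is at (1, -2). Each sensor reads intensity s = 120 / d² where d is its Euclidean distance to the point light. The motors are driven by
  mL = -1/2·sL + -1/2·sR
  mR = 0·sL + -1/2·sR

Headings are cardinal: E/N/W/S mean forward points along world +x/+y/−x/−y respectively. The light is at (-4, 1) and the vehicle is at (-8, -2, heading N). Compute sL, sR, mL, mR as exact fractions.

3 15 -9 -15/2

left sensor world pos  = (-10, -1); dL² = 40
right sensor world pos = (-6, -1); dR² = 8
sL = 120/40 = 3
sR = 120/8 = 15
mL = -1/2·sL + -1/2·sR = -9
mR = 0·sL + -1/2·sR = -15/2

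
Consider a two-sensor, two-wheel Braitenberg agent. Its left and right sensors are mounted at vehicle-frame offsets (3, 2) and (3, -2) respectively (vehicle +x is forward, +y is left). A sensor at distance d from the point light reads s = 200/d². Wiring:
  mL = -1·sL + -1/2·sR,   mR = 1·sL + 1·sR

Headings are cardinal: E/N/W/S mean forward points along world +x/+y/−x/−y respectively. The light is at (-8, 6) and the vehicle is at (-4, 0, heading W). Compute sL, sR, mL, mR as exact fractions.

left sensor world pos  = (-7, -2); dL² = 65
right sensor world pos = (-7, 2); dR² = 17
sL = 200/65 = 40/13
sR = 200/17 = 200/17
mL = -1·sL + -1/2·sR = -1980/221
mR = 1·sL + 1·sR = 3280/221

40/13 200/17 -1980/221 3280/221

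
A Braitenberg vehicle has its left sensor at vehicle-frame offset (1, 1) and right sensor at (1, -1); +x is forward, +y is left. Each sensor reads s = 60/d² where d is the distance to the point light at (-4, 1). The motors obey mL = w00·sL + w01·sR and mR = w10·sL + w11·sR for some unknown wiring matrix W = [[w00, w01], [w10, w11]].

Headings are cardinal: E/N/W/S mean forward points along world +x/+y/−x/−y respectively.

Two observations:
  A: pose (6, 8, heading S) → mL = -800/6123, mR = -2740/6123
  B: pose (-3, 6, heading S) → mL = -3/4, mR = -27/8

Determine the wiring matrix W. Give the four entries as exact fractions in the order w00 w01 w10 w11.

obs A: pose=(6,8,S) → sL=60/157, sR=20/39, mL=-800/6123, mR=-2740/6123
obs B: pose=(-3,6,S) → sL=3, sR=15/4, mL=-3/4, mR=-27/8
sensor matrix S = [[60/157, 20/39], [3, 15/4]]; det S = -215/2041
solve [mL_A; mL_B] = S·[w00; w01] and [mR_A; mR_B] = S·[w10; w11]:
  w00 = 1, w01 = -1, w10 = -1/2, w11 = -1/2

1 -1 -1/2 -1/2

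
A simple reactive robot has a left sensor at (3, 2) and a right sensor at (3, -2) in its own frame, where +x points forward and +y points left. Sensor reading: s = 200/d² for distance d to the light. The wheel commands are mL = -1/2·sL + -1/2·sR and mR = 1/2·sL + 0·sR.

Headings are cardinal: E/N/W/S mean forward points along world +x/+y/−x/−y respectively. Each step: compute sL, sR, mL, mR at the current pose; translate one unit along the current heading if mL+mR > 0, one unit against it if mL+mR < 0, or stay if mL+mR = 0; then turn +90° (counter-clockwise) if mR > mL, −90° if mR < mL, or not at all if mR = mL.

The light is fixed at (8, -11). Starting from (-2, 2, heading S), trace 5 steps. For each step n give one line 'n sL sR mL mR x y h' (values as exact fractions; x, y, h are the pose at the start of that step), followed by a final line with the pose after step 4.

n=0: pose=(-2,2,S); sL=50/41, sR=50/61; mL=-2550/2501, mR=25/41; mL+mR=-25/61 → advance -1; mR−mL=4075/2501 → turn +1·90°
n=1: pose=(-2,3,E); sL=40/61, sR=200/193; mL=-9960/11773, mR=20/61; mL+mR=-100/193 → advance -1; mR−mL=13820/11773 → turn +1·90°
n=2: pose=(-3,3,N); sL=100/229, sR=20/37; mL=-4140/8473, mR=50/229; mL+mR=-10/37 → advance -1; mR−mL=5990/8473 → turn +1·90°
n=3: pose=(-3,2,W); sL=200/317, sR=200/421; mL=-73800/133457, mR=100/317; mL+mR=-100/421 → advance -1; mR−mL=115900/133457 → turn +1·90°
n=4: pose=(-2,2,S); sL=50/41, sR=50/61; mL=-2550/2501, mR=25/41; mL+mR=-25/61 → advance -1; mR−mL=4075/2501 → turn +1·90°

0 50/41 50/61 -2550/2501 25/41 -2 2 S
1 40/61 200/193 -9960/11773 20/61 -2 3 E
2 100/229 20/37 -4140/8473 50/229 -3 3 N
3 200/317 200/421 -73800/133457 100/317 -3 2 W
4 50/41 50/61 -2550/2501 25/41 -2 2 S
final -2 3 E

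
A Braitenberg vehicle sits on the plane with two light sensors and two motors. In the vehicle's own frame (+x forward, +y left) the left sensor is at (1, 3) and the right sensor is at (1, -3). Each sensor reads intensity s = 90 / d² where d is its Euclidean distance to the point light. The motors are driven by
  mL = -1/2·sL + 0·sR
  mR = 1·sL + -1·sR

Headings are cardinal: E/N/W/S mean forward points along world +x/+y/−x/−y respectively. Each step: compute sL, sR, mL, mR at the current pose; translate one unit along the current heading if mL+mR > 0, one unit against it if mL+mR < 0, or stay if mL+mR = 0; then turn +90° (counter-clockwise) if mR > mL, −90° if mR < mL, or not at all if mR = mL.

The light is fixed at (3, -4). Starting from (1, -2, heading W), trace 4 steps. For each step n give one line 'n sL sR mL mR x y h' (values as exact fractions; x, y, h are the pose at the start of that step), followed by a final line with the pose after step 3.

0 9 45/17 -9/2 108/17 1 -2 W
1 90 90/37 -45 3240/37 0 -2 S
2 9/2 45/4 -9/4 -27/4 0 -3 E
3 90 90/49 -45 4320/49 -1 -3 S
final -1 -4 E

n=0: pose=(1,-2,W); sL=9, sR=45/17; mL=-9/2, mR=108/17; mL+mR=63/34 → advance +1; mR−mL=369/34 → turn +1·90°
n=1: pose=(0,-2,S); sL=90, sR=90/37; mL=-45, mR=3240/37; mL+mR=1575/37 → advance +1; mR−mL=4905/37 → turn +1·90°
n=2: pose=(0,-3,E); sL=9/2, sR=45/4; mL=-9/4, mR=-27/4; mL+mR=-9 → advance -1; mR−mL=-9/2 → turn -1·90°
n=3: pose=(-1,-3,S); sL=90, sR=90/49; mL=-45, mR=4320/49; mL+mR=2115/49 → advance +1; mR−mL=6525/49 → turn +1·90°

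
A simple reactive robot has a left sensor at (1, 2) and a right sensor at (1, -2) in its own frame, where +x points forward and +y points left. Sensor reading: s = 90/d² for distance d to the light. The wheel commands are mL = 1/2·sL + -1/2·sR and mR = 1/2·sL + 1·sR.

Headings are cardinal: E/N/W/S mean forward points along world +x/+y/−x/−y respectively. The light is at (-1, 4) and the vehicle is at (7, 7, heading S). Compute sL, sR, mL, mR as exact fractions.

45/52 9/4 -9/13 279/104

left sensor world pos  = (9, 6); dL² = 104
right sensor world pos = (5, 6); dR² = 40
sL = 90/104 = 45/52
sR = 90/40 = 9/4
mL = 1/2·sL + -1/2·sR = -9/13
mR = 1/2·sL + 1·sR = 279/104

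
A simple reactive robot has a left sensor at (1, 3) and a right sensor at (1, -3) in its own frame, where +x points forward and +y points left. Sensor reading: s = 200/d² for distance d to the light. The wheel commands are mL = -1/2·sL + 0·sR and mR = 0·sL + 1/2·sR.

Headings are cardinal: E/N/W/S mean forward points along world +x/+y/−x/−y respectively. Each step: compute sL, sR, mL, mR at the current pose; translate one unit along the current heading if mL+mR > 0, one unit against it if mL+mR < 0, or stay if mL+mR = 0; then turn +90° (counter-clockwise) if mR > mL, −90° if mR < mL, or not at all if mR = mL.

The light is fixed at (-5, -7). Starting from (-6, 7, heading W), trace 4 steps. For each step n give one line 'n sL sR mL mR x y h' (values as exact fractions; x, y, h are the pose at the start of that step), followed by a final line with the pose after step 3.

n=0: pose=(-6,7,W); sL=8/5, sR=200/293; mL=-4/5, mR=100/293; mL+mR=-672/1465 → advance -1; mR−mL=1672/1465 → turn +1·90°
n=1: pose=(-5,7,S); sL=100/89, sR=100/89; mL=-50/89, mR=50/89; mL+mR=0 → advance +0; mR−mL=100/89 → turn +1·90°
n=2: pose=(-5,7,E); sL=20/29, sR=100/61; mL=-10/29, mR=50/61; mL+mR=840/1769 → advance +1; mR−mL=2060/1769 → turn +1·90°
n=3: pose=(-4,7,N); sL=200/229, sR=200/241; mL=-100/229, mR=100/241; mL+mR=-1200/55189 → advance -1; mR−mL=47000/55189 → turn +1·90°

0 8/5 200/293 -4/5 100/293 -6 7 W
1 100/89 100/89 -50/89 50/89 -5 7 S
2 20/29 100/61 -10/29 50/61 -5 7 E
3 200/229 200/241 -100/229 100/241 -4 7 N
final -4 6 W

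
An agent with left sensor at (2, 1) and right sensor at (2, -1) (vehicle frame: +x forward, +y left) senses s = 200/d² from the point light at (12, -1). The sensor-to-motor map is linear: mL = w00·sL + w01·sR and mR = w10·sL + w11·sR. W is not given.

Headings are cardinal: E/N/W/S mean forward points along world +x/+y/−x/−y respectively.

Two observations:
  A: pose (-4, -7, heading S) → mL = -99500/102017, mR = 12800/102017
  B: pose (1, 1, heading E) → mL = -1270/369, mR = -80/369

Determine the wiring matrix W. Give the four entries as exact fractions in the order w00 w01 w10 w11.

-1 -1/2 1 -1

obs A: pose=(-4,-7,S) → sL=200/289, sR=200/353, mL=-99500/102017, mR=12800/102017
obs B: pose=(1,1,E) → sL=20/9, sR=100/41, mL=-1270/369, mR=-80/369
sensor matrix S = [[200/289, 200/353], [20/9, 100/41]]; det S = 16144000/37644273
solve [mL_A; mL_B] = S·[w00; w01] and [mR_A; mR_B] = S·[w10; w11]:
  w00 = -1, w01 = -1/2, w10 = 1, w11 = -1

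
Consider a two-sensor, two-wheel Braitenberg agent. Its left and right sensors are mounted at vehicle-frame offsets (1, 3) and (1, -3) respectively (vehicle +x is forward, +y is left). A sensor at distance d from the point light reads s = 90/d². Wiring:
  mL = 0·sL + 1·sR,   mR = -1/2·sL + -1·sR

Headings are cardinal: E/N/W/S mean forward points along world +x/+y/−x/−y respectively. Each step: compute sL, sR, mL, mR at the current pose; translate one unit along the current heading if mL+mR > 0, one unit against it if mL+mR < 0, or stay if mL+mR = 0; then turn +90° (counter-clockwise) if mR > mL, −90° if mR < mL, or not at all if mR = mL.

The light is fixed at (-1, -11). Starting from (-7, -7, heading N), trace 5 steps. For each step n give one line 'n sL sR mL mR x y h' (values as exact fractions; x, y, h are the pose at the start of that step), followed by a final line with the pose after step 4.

0 45/53 45/17 45/17 -5535/1802 -7 -7 N
1 90/61 18/5 18/5 -1323/305 -7 -8 E
2 9/2 45/52 45/52 -81/26 -8 -8 S
3 18/13 90/113 90/113 -2187/1469 -8 -7 W
4 45/53 45/17 45/17 -5535/1802 -7 -7 N
final -7 -8 E

n=0: pose=(-7,-7,N); sL=45/53, sR=45/17; mL=45/17, mR=-5535/1802; mL+mR=-45/106 → advance -1; mR−mL=-10305/1802 → turn -1·90°
n=1: pose=(-7,-8,E); sL=90/61, sR=18/5; mL=18/5, mR=-1323/305; mL+mR=-45/61 → advance -1; mR−mL=-2421/305 → turn -1·90°
n=2: pose=(-8,-8,S); sL=9/2, sR=45/52; mL=45/52, mR=-81/26; mL+mR=-9/4 → advance -1; mR−mL=-207/52 → turn -1·90°
n=3: pose=(-8,-7,W); sL=18/13, sR=90/113; mL=90/113, mR=-2187/1469; mL+mR=-9/13 → advance -1; mR−mL=-3357/1469 → turn -1·90°
n=4: pose=(-7,-7,N); sL=45/53, sR=45/17; mL=45/17, mR=-5535/1802; mL+mR=-45/106 → advance -1; mR−mL=-10305/1802 → turn -1·90°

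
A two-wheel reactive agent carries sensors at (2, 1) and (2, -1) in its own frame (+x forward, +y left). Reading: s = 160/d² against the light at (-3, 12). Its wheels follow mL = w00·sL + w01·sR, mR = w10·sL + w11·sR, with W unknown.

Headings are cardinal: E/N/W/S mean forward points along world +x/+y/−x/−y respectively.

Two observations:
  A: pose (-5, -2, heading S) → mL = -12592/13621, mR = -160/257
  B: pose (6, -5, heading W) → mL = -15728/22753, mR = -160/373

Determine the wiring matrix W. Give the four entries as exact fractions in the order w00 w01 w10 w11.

obs A: pose=(-5,-2,S) → sL=160/257, sR=32/53, mL=-12592/13621, mR=-160/257
obs B: pose=(6,-5,W) → sL=160/373, sR=32/61, mL=-15728/22753, mR=-160/373
sensor matrix S = [[160/257, 32/53], [160/373, 32/61]]; det S = 20951040/309918613
solve [mL_A; mL_B] = S·[w00; w01] and [mR_A; mR_B] = S·[w10; w11]:
  w00 = -1, w01 = -1/2, w10 = -1, w11 = 0

-1 -1/2 -1 0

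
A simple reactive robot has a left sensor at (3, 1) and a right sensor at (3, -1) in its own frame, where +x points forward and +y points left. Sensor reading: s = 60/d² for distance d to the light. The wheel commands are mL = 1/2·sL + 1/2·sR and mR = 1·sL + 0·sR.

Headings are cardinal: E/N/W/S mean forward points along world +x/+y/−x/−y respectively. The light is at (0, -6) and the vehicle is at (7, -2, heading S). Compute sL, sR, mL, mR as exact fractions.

12/13 60/37 612/481 12/13

left sensor world pos  = (8, -5); dL² = 65
right sensor world pos = (6, -5); dR² = 37
sL = 60/65 = 12/13
sR = 60/37 = 60/37
mL = 1/2·sL + 1/2·sR = 612/481
mR = 1·sL + 0·sR = 12/13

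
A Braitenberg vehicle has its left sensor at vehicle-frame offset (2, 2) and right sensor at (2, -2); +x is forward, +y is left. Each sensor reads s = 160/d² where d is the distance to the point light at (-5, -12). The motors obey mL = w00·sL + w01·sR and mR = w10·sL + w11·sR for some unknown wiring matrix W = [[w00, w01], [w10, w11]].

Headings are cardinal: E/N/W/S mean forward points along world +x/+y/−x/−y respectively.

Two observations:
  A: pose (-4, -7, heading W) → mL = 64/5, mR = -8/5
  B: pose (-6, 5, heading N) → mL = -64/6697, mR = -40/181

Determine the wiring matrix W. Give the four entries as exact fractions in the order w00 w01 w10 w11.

1 -1 0 -1/2

obs A: pose=(-4,-7,W) → sL=16, sR=16/5, mL=64/5, mR=-8/5
obs B: pose=(-6,5,N) → sL=16/37, sR=80/181, mL=-64/6697, mR=-40/181
sensor matrix S = [[16, 16/5], [16/37, 80/181]]; det S = 190464/33485
solve [mL_A; mL_B] = S·[w00; w01] and [mR_A; mR_B] = S·[w10; w11]:
  w00 = 1, w01 = -1, w10 = 0, w11 = -1/2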